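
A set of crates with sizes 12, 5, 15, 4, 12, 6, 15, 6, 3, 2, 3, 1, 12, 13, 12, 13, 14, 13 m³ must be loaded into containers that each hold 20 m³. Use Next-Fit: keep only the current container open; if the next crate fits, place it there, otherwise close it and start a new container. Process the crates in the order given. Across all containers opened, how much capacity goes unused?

12 m³ → container 1 (remaining 8 m³)
5 m³ → container 1 (remaining 3 m³)
15 m³ → container 2 (remaining 5 m³)
4 m³ → container 2 (remaining 1 m³)
12 m³ → container 3 (remaining 8 m³)
6 m³ → container 3 (remaining 2 m³)
15 m³ → container 4 (remaining 5 m³)
6 m³ → container 5 (remaining 14 m³)
3 m³ → container 5 (remaining 11 m³)
2 m³ → container 5 (remaining 9 m³)
3 m³ → container 5 (remaining 6 m³)
1 m³ → container 5 (remaining 5 m³)
12 m³ → container 6 (remaining 8 m³)
13 m³ → container 7 (remaining 7 m³)
12 m³ → container 8 (remaining 8 m³)
13 m³ → container 9 (remaining 7 m³)
14 m³ → container 10 (remaining 6 m³)
13 m³ → container 11 (remaining 7 m³)
11 containers × 20 m³ = 220 m³; used 161 m³; unused 59 m³.

59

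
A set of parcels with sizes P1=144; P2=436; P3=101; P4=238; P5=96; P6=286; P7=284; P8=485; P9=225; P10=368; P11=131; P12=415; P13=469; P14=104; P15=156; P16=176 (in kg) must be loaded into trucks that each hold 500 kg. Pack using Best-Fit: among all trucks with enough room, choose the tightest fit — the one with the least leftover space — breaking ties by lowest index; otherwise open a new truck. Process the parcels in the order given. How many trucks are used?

9 trucks

truck 1: place P1 (144 kg), 356 kg left
truck 2: place P2 (436 kg), 64 kg left
truck 1: place P3 (101 kg), 255 kg left
truck 1: place P4 (238 kg), 17 kg left
truck 3: place P5 (96 kg), 404 kg left
truck 3: place P6 (286 kg), 118 kg left
truck 4: place P7 (284 kg), 216 kg left
truck 5: place P8 (485 kg), 15 kg left
truck 6: place P9 (225 kg), 275 kg left
truck 7: place P10 (368 kg), 132 kg left
truck 7: place P11 (131 kg), 1 kg left
truck 8: place P12 (415 kg), 85 kg left
truck 9: place P13 (469 kg), 31 kg left
truck 3: place P14 (104 kg), 14 kg left
truck 4: place P15 (156 kg), 60 kg left
truck 6: place P16 (176 kg), 99 kg left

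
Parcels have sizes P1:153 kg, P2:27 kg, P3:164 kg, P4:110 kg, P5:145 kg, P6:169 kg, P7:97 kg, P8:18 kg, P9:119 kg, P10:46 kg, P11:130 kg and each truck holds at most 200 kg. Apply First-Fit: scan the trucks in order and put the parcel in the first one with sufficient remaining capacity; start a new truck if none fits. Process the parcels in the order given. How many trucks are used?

8

P1 (153 kg) → truck 1 (remaining 47 kg)
P2 (27 kg) → truck 1 (remaining 20 kg)
P3 (164 kg) → truck 2 (remaining 36 kg)
P4 (110 kg) → truck 3 (remaining 90 kg)
P5 (145 kg) → truck 4 (remaining 55 kg)
P6 (169 kg) → truck 5 (remaining 31 kg)
P7 (97 kg) → truck 6 (remaining 103 kg)
P8 (18 kg) → truck 1 (remaining 2 kg)
P9 (119 kg) → truck 7 (remaining 81 kg)
P10 (46 kg) → truck 3 (remaining 44 kg)
P11 (130 kg) → truck 8 (remaining 70 kg)
Final trucks: [153,27,18] [164] [110,46] [145] [169] [97] [119] [130].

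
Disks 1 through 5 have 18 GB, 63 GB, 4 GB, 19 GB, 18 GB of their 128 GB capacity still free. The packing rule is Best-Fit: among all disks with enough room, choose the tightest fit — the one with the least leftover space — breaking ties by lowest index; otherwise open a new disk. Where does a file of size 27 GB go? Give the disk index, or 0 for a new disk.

Disks with room: disk 2 (63 GB).
Tightest fit is disk 2 with 63 GB free.

2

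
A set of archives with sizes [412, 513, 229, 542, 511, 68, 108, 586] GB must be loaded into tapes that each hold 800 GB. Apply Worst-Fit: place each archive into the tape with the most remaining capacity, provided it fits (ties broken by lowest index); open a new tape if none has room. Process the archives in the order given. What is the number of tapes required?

5

Put 412 GB in tape 1; 388 GB remain.
Put 513 GB in tape 2; 287 GB remain.
Put 229 GB in tape 1; 159 GB remain.
Put 542 GB in tape 3; 258 GB remain.
Put 511 GB in tape 4; 289 GB remain.
Put 68 GB in tape 4; 221 GB remain.
Put 108 GB in tape 2; 179 GB remain.
Put 586 GB in tape 5; 214 GB remain.
Final tapes: [412,229] [513,108] [542] [511,68] [586].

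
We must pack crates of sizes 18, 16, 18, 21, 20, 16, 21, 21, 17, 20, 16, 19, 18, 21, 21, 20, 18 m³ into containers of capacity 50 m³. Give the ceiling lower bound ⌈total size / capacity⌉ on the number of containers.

7

Total size = 18 + 16 + 18 + 21 + 20 + 16 + 21 + 21 + 17 + 20 + 16 + 19 + 18 + 21 + 21 + 20 + 18 = 321 m³.
⌈321 / 50⌉ = 7.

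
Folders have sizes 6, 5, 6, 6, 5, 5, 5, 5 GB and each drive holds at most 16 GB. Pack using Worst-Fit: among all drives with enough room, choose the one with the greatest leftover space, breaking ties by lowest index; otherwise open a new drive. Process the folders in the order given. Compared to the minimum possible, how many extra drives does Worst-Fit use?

0

Worst-Fit: [6,5,5] [6,6] [5,5,5] → 3 drives.
Total size 43 GB; any packing needs at least ⌈43/16⌉ = 3 drives.
So 3 is already optimal.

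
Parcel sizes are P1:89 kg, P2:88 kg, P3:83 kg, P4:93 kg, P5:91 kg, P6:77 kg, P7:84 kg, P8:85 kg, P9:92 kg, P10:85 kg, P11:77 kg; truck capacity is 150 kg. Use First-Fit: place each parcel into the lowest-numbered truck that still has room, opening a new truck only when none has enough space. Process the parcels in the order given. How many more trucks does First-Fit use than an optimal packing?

0

First-Fit: [89] [88] [83] [93] [91] [77] [84] [85] [92] [85] [77] → 11 trucks.
11 parcels exceed 75 kg (half the capacity), and no two of those can share a truck, so at least 11 trucks are needed.
So 11 is already optimal.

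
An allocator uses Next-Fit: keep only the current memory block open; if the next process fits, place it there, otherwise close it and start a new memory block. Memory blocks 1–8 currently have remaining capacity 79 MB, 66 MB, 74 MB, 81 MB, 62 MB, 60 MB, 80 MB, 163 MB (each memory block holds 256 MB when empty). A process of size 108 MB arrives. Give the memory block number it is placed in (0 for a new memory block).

8

Next-Fit only looks at memory block 8, which has 163 MB free.
108 MB fits there.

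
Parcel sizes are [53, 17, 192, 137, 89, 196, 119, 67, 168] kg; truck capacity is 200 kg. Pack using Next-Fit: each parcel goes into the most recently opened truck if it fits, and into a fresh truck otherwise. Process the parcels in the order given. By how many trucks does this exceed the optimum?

1

Next-Fit: [53,17] [192] [137] [89] [196] [119,67] [168] → 7 trucks.
Total size 1038 kg; any packing needs at least ⌈1038/200⌉ = 6 trucks.
An optimal packing achieves that bound: [196] [192] [168,17] [137,53] [119,67] [89] → 6 trucks.
Excess: 7 − 6 = 1.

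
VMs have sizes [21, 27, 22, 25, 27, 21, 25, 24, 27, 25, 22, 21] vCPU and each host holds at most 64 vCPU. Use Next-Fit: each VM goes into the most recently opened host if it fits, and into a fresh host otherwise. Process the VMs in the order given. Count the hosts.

6

Put 21 vCPU in host 1; 43 vCPU remain.
Put 27 vCPU in host 1; 16 vCPU remain.
Put 22 vCPU in host 2; 42 vCPU remain.
Put 25 vCPU in host 2; 17 vCPU remain.
Put 27 vCPU in host 3; 37 vCPU remain.
Put 21 vCPU in host 3; 16 vCPU remain.
Put 25 vCPU in host 4; 39 vCPU remain.
Put 24 vCPU in host 4; 15 vCPU remain.
Put 27 vCPU in host 5; 37 vCPU remain.
Put 25 vCPU in host 5; 12 vCPU remain.
Put 22 vCPU in host 6; 42 vCPU remain.
Put 21 vCPU in host 6; 21 vCPU remain.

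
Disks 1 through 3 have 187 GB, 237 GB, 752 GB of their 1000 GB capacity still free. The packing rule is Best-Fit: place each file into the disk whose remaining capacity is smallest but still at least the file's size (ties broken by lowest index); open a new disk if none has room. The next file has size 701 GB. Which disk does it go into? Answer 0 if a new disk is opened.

Disks with room: disk 3 (752 GB).
Tightest fit is disk 3 with 752 GB free.

3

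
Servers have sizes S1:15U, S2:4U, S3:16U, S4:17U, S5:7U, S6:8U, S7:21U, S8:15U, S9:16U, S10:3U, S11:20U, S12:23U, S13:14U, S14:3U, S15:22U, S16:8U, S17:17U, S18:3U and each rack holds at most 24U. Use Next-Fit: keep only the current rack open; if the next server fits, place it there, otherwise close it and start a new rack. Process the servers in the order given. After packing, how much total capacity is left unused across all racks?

80

S1 (15U) → rack 1 (remaining 9U)
S2 (4U) → rack 1 (remaining 5U)
S3 (16U) → rack 2 (remaining 8U)
S4 (17U) → rack 3 (remaining 7U)
S5 (7U) → rack 3 (remaining 0U)
S6 (8U) → rack 4 (remaining 16U)
S7 (21U) → rack 5 (remaining 3U)
S8 (15U) → rack 6 (remaining 9U)
S9 (16U) → rack 7 (remaining 8U)
S10 (3U) → rack 7 (remaining 5U)
S11 (20U) → rack 8 (remaining 4U)
S12 (23U) → rack 9 (remaining 1U)
S13 (14U) → rack 10 (remaining 10U)
S14 (3U) → rack 10 (remaining 7U)
S15 (22U) → rack 11 (remaining 2U)
S16 (8U) → rack 12 (remaining 16U)
S17 (17U) → rack 13 (remaining 7U)
S18 (3U) → rack 13 (remaining 4U)
13 racks × 24U = 312U; used 232U; unused 80U.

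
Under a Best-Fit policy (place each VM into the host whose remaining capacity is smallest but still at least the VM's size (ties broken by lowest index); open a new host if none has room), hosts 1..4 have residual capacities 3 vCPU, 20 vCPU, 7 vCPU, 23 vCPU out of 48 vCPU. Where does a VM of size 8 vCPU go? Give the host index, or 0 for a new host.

2

Hosts with room: host 2 (20 vCPU), host 4 (23 vCPU).
Tightest fit is host 2 with 20 vCPU free.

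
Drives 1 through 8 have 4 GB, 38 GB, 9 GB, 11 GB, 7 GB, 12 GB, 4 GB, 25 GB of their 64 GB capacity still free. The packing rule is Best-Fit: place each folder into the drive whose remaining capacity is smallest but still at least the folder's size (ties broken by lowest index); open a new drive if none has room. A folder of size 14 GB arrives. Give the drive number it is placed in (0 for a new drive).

8

Drives with room: drive 2 (38 GB), drive 8 (25 GB).
Tightest fit is drive 8 with 25 GB free.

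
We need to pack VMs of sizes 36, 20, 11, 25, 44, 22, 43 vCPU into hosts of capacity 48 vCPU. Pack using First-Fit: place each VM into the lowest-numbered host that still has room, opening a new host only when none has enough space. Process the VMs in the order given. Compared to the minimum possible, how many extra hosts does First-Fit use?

First-Fit: [36,11] [20,25] [44] [22] [43] → 5 hosts.
Total size 201 vCPU; any packing needs at least ⌈201/48⌉ = 5 hosts.
So 5 is already optimal.

0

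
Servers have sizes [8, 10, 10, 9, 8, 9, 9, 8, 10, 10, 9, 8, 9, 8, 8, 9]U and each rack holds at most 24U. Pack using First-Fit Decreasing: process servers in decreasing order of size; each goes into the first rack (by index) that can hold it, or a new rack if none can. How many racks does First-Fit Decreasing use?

7 racks

Sorted descending: 10, 10, 10, 10, 9, 9, 9, 9, 9, 9, 8, 8, 8, 8, 8, 8.
rack 1: place 10U, 14U left
rack 1: place 10U, 4U left
rack 2: place 10U, 14U left
rack 2: place 10U, 4U left
rack 3: place 9U, 15U left
rack 3: place 9U, 6U left
rack 4: place 9U, 15U left
rack 4: place 9U, 6U left
rack 5: place 9U, 15U left
rack 5: place 9U, 6U left
rack 6: place 8U, 16U left
rack 6: place 8U, 8U left
rack 6: place 8U, 0U left
rack 7: place 8U, 16U left
rack 7: place 8U, 8U left
rack 7: place 8U, 0U left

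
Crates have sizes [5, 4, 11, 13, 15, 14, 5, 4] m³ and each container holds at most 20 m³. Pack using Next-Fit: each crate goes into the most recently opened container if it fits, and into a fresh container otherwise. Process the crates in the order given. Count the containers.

5

5 m³ → container 1 (remaining 15 m³)
4 m³ → container 1 (remaining 11 m³)
11 m³ → container 1 (remaining 0 m³)
13 m³ → container 2 (remaining 7 m³)
15 m³ → container 3 (remaining 5 m³)
14 m³ → container 4 (remaining 6 m³)
5 m³ → container 4 (remaining 1 m³)
4 m³ → container 5 (remaining 16 m³)
Final containers: [5,4,11] [13] [15] [14,5] [4].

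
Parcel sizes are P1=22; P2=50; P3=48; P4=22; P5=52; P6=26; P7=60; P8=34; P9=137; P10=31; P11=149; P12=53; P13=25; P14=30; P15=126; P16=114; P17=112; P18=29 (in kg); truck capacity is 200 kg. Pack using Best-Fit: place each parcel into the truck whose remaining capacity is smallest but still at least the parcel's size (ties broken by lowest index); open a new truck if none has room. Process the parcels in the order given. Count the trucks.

7

Put P1 (22 kg) in truck 1; 178 kg remain.
Put P2 (50 kg) in truck 1; 128 kg remain.
Put P3 (48 kg) in truck 1; 80 kg remain.
Put P4 (22 kg) in truck 1; 58 kg remain.
Put P5 (52 kg) in truck 1; 6 kg remain.
Put P6 (26 kg) in truck 2; 174 kg remain.
Put P7 (60 kg) in truck 2; 114 kg remain.
Put P8 (34 kg) in truck 2; 80 kg remain.
Put P9 (137 kg) in truck 3; 63 kg remain.
Put P10 (31 kg) in truck 3; 32 kg remain.
Put P11 (149 kg) in truck 4; 51 kg remain.
Put P12 (53 kg) in truck 2; 27 kg remain.
Put P13 (25 kg) in truck 2; 2 kg remain.
Put P14 (30 kg) in truck 3; 2 kg remain.
Put P15 (126 kg) in truck 5; 74 kg remain.
Put P16 (114 kg) in truck 6; 86 kg remain.
Put P17 (112 kg) in truck 7; 88 kg remain.
Put P18 (29 kg) in truck 4; 22 kg remain.
Final trucks: [22,50,48,22,52] [26,60,34,53,25] [137,31,30] [149,29] [126] [114] [112].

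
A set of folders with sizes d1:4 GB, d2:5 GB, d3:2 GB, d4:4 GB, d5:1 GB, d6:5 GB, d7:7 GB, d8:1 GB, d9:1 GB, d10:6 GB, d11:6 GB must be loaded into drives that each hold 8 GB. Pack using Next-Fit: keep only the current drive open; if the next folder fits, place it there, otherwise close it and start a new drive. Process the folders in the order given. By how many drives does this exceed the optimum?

1

Next-Fit: [4] [5,2] [4,1] [5] [7,1] [1,6] [6] → 7 drives.
Total size 42 GB; any packing needs at least ⌈42/8⌉ = 6 drives.
An optimal packing achieves that bound: [7,1] [6,2] [6,1,1] [5] [5] [4,4] → 6 drives.
Excess: 7 − 6 = 1.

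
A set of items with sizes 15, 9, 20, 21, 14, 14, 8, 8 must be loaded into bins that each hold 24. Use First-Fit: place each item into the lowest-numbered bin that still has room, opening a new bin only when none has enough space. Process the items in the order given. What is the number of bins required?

Put 15 in bin 1; 9 remain.
Put 9 in bin 1; 0 remain.
Put 20 in bin 2; 4 remain.
Put 21 in bin 3; 3 remain.
Put 14 in bin 4; 10 remain.
Put 14 in bin 5; 10 remain.
Put 8 in bin 4; 2 remain.
Put 8 in bin 5; 2 remain.

5 bins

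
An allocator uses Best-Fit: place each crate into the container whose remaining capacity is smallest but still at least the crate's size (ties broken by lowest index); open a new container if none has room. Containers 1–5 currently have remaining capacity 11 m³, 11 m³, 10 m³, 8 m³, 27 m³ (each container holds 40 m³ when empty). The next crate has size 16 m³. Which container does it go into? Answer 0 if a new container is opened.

5

Containers with room: container 5 (27 m³).
Tightest fit is container 5 with 27 m³ free.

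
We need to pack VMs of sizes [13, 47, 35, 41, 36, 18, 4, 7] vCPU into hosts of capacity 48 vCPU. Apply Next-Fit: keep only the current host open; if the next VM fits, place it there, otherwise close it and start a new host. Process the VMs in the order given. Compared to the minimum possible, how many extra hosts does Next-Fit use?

1

Next-Fit: [13] [47] [35] [41] [36] [18,4,7] → 6 hosts.
Total size 201 vCPU; any packing needs at least ⌈201/48⌉ = 5 hosts.
An optimal packing achieves that bound: [47] [41,7] [36,4] [35,13] [18] → 5 hosts.
Excess: 6 − 5 = 1.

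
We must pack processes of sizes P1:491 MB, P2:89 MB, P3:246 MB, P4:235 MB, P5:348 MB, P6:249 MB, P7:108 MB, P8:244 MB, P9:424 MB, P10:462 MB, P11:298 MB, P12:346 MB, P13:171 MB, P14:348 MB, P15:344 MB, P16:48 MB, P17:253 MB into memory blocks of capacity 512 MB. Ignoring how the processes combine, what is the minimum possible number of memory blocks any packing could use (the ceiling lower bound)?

10

Total size = 491 + 89 + 246 + 235 + 348 + 249 + 108 + 244 + 424 + 462 + 298 + 346 + 171 + 348 + 344 + 48 + 253 = 4704 MB.
⌈4704 / 512⌉ = 10.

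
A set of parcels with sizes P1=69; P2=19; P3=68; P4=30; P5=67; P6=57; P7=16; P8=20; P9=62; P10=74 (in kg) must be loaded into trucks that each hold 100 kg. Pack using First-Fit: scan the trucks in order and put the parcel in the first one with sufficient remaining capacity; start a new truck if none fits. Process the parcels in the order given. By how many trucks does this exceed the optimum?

First-Fit: [69,19] [68,30] [67,16] [57,20] [62] [74] → 6 trucks.
6 parcels exceed 50 kg (half the capacity), and no two of those can share a truck, so at least 6 trucks are needed.
So 6 is already optimal.

0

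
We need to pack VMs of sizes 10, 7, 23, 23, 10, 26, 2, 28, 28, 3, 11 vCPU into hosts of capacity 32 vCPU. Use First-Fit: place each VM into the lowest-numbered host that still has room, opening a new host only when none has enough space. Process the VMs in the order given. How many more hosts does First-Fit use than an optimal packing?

1

First-Fit: [10,7,10,2,3] [23] [23] [26] [28] [28] [11] → 7 hosts.
Total size 171 vCPU; any packing needs at least ⌈171/32⌉ = 6 hosts.
An optimal packing achieves that bound: [28,3] [28,2] [26] [23,7] [23] [11,10,10] → 6 hosts.
Excess: 7 − 6 = 1.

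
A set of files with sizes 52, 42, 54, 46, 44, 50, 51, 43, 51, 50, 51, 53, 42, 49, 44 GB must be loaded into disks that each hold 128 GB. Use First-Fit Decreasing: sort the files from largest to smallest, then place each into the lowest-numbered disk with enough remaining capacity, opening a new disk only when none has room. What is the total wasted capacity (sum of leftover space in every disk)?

Sorted descending: 54, 53, 52, 51, 51, 51, 50, 50, 49, 46, 44, 44, 43, 42, 42.
Put 54 GB in disk 1; 74 GB remain.
Put 53 GB in disk 1; 21 GB remain.
Put 52 GB in disk 2; 76 GB remain.
Put 51 GB in disk 2; 25 GB remain.
Put 51 GB in disk 3; 77 GB remain.
Put 51 GB in disk 3; 26 GB remain.
Put 50 GB in disk 4; 78 GB remain.
Put 50 GB in disk 4; 28 GB remain.
Put 49 GB in disk 5; 79 GB remain.
Put 46 GB in disk 5; 33 GB remain.
Put 44 GB in disk 6; 84 GB remain.
Put 44 GB in disk 6; 40 GB remain.
Put 43 GB in disk 7; 85 GB remain.
Put 42 GB in disk 7; 43 GB remain.
Put 42 GB in disk 7; 1 GB remain.
7 disks × 128 GB = 896 GB; used 722 GB; unused 174 GB.

174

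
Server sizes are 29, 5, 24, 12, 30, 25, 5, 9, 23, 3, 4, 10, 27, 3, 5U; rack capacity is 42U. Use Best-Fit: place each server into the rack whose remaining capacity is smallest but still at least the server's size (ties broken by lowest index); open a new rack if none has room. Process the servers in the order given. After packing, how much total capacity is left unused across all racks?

rack 1: place 29U, 13U left
rack 1: place 5U, 8U left
rack 2: place 24U, 18U left
rack 2: place 12U, 6U left
rack 3: place 30U, 12U left
rack 4: place 25U, 17U left
rack 2: place 5U, 1U left
rack 3: place 9U, 3U left
rack 5: place 23U, 19U left
rack 3: place 3U, 0U left
rack 1: place 4U, 4U left
rack 4: place 10U, 7U left
rack 6: place 27U, 15U left
rack 1: place 3U, 1U left
rack 4: place 5U, 2U left
6 racks × 42U = 252U; used 214U; unused 38U.

38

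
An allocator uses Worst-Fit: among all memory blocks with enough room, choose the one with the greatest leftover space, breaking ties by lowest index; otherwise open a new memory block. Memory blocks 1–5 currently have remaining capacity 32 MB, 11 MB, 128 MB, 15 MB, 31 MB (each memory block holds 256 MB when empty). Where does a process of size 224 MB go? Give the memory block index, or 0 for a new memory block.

0

No memory block has ≥ 224 MB free, so a new memory block is opened.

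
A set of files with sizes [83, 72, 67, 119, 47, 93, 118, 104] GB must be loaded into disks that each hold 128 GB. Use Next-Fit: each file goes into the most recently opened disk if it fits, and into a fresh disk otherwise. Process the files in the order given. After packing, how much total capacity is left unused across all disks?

83 GB → disk 1 (remaining 45 GB)
72 GB → disk 2 (remaining 56 GB)
67 GB → disk 3 (remaining 61 GB)
119 GB → disk 4 (remaining 9 GB)
47 GB → disk 5 (remaining 81 GB)
93 GB → disk 6 (remaining 35 GB)
118 GB → disk 7 (remaining 10 GB)
104 GB → disk 8 (remaining 24 GB)
8 disks × 128 GB = 1024 GB; used 703 GB; unused 321 GB.

321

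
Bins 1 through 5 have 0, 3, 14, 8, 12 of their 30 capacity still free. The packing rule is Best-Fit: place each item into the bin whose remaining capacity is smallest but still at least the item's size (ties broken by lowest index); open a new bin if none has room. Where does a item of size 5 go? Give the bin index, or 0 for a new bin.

Bins with room: bin 3 (14), bin 4 (8), bin 5 (12).
Tightest fit is bin 4 with 8 free.

4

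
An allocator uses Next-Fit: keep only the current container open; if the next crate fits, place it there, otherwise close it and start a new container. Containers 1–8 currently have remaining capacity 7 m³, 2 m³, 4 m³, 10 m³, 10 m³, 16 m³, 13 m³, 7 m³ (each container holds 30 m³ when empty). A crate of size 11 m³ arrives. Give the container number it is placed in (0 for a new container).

0

Next-Fit only looks at container 8, which has 7 m³ free.
11 m³ does not fit, so a new container is opened.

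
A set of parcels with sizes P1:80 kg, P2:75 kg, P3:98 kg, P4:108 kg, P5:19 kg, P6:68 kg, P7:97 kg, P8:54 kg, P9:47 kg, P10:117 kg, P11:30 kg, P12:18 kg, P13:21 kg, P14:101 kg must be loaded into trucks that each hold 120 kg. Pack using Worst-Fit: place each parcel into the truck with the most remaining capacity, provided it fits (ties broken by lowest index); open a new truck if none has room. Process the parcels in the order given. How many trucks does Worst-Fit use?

Put P1 (80 kg) in truck 1; 40 kg remain.
Put P2 (75 kg) in truck 2; 45 kg remain.
Put P3 (98 kg) in truck 3; 22 kg remain.
Put P4 (108 kg) in truck 4; 12 kg remain.
Put P5 (19 kg) in truck 2; 26 kg remain.
Put P6 (68 kg) in truck 5; 52 kg remain.
Put P7 (97 kg) in truck 6; 23 kg remain.
Put P8 (54 kg) in truck 7; 66 kg remain.
Put P9 (47 kg) in truck 7; 19 kg remain.
Put P10 (117 kg) in truck 8; 3 kg remain.
Put P11 (30 kg) in truck 5; 22 kg remain.
Put P12 (18 kg) in truck 1; 22 kg remain.
Put P13 (21 kg) in truck 2; 5 kg remain.
Put P14 (101 kg) in truck 9; 19 kg remain.

9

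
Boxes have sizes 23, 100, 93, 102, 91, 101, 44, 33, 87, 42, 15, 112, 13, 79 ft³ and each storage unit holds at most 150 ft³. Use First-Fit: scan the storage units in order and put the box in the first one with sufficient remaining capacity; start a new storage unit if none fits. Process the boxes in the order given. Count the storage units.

23 ft³ → storage unit 1 (remaining 127 ft³)
100 ft³ → storage unit 1 (remaining 27 ft³)
93 ft³ → storage unit 2 (remaining 57 ft³)
102 ft³ → storage unit 3 (remaining 48 ft³)
91 ft³ → storage unit 4 (remaining 59 ft³)
101 ft³ → storage unit 5 (remaining 49 ft³)
44 ft³ → storage unit 2 (remaining 13 ft³)
33 ft³ → storage unit 3 (remaining 15 ft³)
87 ft³ → storage unit 6 (remaining 63 ft³)
42 ft³ → storage unit 4 (remaining 17 ft³)
15 ft³ → storage unit 1 (remaining 12 ft³)
112 ft³ → storage unit 7 (remaining 38 ft³)
13 ft³ → storage unit 2 (remaining 0 ft³)
79 ft³ → storage unit 8 (remaining 71 ft³)
Final storage units: [23,100,15] [93,44,13] [102,33] [91,42] [101] [87] [112] [79].

8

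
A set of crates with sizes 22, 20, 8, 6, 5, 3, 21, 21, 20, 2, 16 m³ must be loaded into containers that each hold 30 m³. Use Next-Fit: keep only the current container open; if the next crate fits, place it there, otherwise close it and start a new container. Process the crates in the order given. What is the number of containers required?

7

22 m³ → container 1 (remaining 8 m³)
20 m³ → container 2 (remaining 10 m³)
8 m³ → container 2 (remaining 2 m³)
6 m³ → container 3 (remaining 24 m³)
5 m³ → container 3 (remaining 19 m³)
3 m³ → container 3 (remaining 16 m³)
21 m³ → container 4 (remaining 9 m³)
21 m³ → container 5 (remaining 9 m³)
20 m³ → container 6 (remaining 10 m³)
2 m³ → container 6 (remaining 8 m³)
16 m³ → container 7 (remaining 14 m³)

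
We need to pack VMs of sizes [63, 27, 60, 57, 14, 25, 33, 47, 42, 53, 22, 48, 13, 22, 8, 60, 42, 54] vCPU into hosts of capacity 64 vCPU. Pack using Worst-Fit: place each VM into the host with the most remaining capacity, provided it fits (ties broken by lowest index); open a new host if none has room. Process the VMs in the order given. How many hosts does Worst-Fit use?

13

host 1: place 63 vCPU, 1 vCPU left
host 2: place 27 vCPU, 37 vCPU left
host 3: place 60 vCPU, 4 vCPU left
host 4: place 57 vCPU, 7 vCPU left
host 2: place 14 vCPU, 23 vCPU left
host 5: place 25 vCPU, 39 vCPU left
host 5: place 33 vCPU, 6 vCPU left
host 6: place 47 vCPU, 17 vCPU left
host 7: place 42 vCPU, 22 vCPU left
host 8: place 53 vCPU, 11 vCPU left
host 2: place 22 vCPU, 1 vCPU left
host 9: place 48 vCPU, 16 vCPU left
host 7: place 13 vCPU, 9 vCPU left
host 10: place 22 vCPU, 42 vCPU left
host 10: place 8 vCPU, 34 vCPU left
host 11: place 60 vCPU, 4 vCPU left
host 12: place 42 vCPU, 22 vCPU left
host 13: place 54 vCPU, 10 vCPU left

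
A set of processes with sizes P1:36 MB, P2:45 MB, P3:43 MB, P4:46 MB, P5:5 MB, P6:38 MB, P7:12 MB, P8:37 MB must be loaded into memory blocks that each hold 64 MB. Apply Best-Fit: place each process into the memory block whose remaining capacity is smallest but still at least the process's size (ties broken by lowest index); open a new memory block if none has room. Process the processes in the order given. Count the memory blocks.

6 memory blocks

Put P1 (36 MB) in memory block 1; 28 MB remain.
Put P2 (45 MB) in memory block 2; 19 MB remain.
Put P3 (43 MB) in memory block 3; 21 MB remain.
Put P4 (46 MB) in memory block 4; 18 MB remain.
Put P5 (5 MB) in memory block 4; 13 MB remain.
Put P6 (38 MB) in memory block 5; 26 MB remain.
Put P7 (12 MB) in memory block 4; 1 MB remain.
Put P8 (37 MB) in memory block 6; 27 MB remain.
Final memory blocks: [36] [45] [43] [46,5,12] [38] [37].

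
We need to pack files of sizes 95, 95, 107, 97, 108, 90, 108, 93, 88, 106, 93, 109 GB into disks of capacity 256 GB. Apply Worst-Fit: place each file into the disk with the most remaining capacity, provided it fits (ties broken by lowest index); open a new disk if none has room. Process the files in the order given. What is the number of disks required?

6

disk 1: place 95 GB, 161 GB left
disk 1: place 95 GB, 66 GB left
disk 2: place 107 GB, 149 GB left
disk 2: place 97 GB, 52 GB left
disk 3: place 108 GB, 148 GB left
disk 3: place 90 GB, 58 GB left
disk 4: place 108 GB, 148 GB left
disk 4: place 93 GB, 55 GB left
disk 5: place 88 GB, 168 GB left
disk 5: place 106 GB, 62 GB left
disk 6: place 93 GB, 163 GB left
disk 6: place 109 GB, 54 GB left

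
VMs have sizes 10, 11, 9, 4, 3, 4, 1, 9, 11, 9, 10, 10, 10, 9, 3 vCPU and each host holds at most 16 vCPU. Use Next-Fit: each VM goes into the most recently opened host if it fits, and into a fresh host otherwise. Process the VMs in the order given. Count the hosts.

Put 10 vCPU in host 1; 6 vCPU remain.
Put 11 vCPU in host 2; 5 vCPU remain.
Put 9 vCPU in host 3; 7 vCPU remain.
Put 4 vCPU in host 3; 3 vCPU remain.
Put 3 vCPU in host 3; 0 vCPU remain.
Put 4 vCPU in host 4; 12 vCPU remain.
Put 1 vCPU in host 4; 11 vCPU remain.
Put 9 vCPU in host 4; 2 vCPU remain.
Put 11 vCPU in host 5; 5 vCPU remain.
Put 9 vCPU in host 6; 7 vCPU remain.
Put 10 vCPU in host 7; 6 vCPU remain.
Put 10 vCPU in host 8; 6 vCPU remain.
Put 10 vCPU in host 9; 6 vCPU remain.
Put 9 vCPU in host 10; 7 vCPU remain.
Put 3 vCPU in host 10; 4 vCPU remain.

10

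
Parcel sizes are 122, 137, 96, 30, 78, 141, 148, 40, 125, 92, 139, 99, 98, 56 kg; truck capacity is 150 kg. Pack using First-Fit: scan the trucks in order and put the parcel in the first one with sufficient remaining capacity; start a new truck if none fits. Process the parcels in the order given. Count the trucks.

Put 122 kg in truck 1; 28 kg remain.
Put 137 kg in truck 2; 13 kg remain.
Put 96 kg in truck 3; 54 kg remain.
Put 30 kg in truck 3; 24 kg remain.
Put 78 kg in truck 4; 72 kg remain.
Put 141 kg in truck 5; 9 kg remain.
Put 148 kg in truck 6; 2 kg remain.
Put 40 kg in truck 4; 32 kg remain.
Put 125 kg in truck 7; 25 kg remain.
Put 92 kg in truck 8; 58 kg remain.
Put 139 kg in truck 9; 11 kg remain.
Put 99 kg in truck 10; 51 kg remain.
Put 98 kg in truck 11; 52 kg remain.
Put 56 kg in truck 8; 2 kg remain.

11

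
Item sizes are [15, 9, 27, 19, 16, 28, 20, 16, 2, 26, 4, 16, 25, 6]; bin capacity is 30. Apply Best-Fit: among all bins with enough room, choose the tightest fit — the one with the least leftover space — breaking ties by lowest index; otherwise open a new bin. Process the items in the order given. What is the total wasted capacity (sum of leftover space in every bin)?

15 → bin 1 (remaining 15)
9 → bin 1 (remaining 6)
27 → bin 2 (remaining 3)
19 → bin 3 (remaining 11)
16 → bin 4 (remaining 14)
28 → bin 5 (remaining 2)
20 → bin 6 (remaining 10)
16 → bin 7 (remaining 14)
2 → bin 5 (remaining 0)
26 → bin 8 (remaining 4)
4 → bin 8 (remaining 0)
16 → bin 9 (remaining 14)
25 → bin 10 (remaining 5)
6 → bin 1 (remaining 0)
10 bins × 30 = 300; used 229; unused 71.

71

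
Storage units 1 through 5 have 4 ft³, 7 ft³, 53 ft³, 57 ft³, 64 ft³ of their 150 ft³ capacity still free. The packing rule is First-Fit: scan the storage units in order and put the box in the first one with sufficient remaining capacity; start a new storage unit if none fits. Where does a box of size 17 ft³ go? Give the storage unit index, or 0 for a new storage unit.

Storage units with room: storage unit 3 (53 ft³), storage unit 4 (57 ft³), storage unit 5 (64 ft³).
The first with room is storage unit 3.

3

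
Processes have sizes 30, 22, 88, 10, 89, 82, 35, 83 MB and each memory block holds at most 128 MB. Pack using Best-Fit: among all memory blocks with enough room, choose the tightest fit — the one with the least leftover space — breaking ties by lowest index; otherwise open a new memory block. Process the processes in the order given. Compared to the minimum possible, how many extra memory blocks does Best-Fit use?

Best-Fit: [30,22] [88,10] [89,35] [82] [83] → 5 memory blocks.
Total size 439 MB; any packing needs at least ⌈439/128⌉ = 4 memory blocks.
An optimal packing achieves that bound: [89,35] [88,30,10] [83,22] [82] → 4 memory blocks.
Excess: 5 − 4 = 1.

1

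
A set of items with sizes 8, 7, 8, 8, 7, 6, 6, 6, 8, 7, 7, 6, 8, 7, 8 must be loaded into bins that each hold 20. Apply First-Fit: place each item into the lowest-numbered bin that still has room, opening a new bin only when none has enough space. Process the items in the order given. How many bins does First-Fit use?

7

8 → bin 1 (remaining 12)
7 → bin 1 (remaining 5)
8 → bin 2 (remaining 12)
8 → bin 2 (remaining 4)
7 → bin 3 (remaining 13)
6 → bin 3 (remaining 7)
6 → bin 3 (remaining 1)
6 → bin 4 (remaining 14)
8 → bin 4 (remaining 6)
7 → bin 5 (remaining 13)
7 → bin 5 (remaining 6)
6 → bin 4 (remaining 0)
8 → bin 6 (remaining 12)
7 → bin 6 (remaining 5)
8 → bin 7 (remaining 12)
Final bins: [8,7] [8,8] [7,6,6] [6,8,6] [7,7] [8,7] [8].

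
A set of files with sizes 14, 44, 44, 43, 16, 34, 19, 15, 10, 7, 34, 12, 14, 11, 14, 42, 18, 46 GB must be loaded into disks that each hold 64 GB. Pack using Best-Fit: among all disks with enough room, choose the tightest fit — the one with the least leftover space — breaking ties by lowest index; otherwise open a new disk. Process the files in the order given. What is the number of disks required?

8 disks

disk 1: place 14 GB, 50 GB left
disk 1: place 44 GB, 6 GB left
disk 2: place 44 GB, 20 GB left
disk 3: place 43 GB, 21 GB left
disk 2: place 16 GB, 4 GB left
disk 4: place 34 GB, 30 GB left
disk 3: place 19 GB, 2 GB left
disk 4: place 15 GB, 15 GB left
disk 4: place 10 GB, 5 GB left
disk 5: place 7 GB, 57 GB left
disk 5: place 34 GB, 23 GB left
disk 5: place 12 GB, 11 GB left
disk 6: place 14 GB, 50 GB left
disk 5: place 11 GB, 0 GB left
disk 6: place 14 GB, 36 GB left
disk 7: place 42 GB, 22 GB left
disk 7: place 18 GB, 4 GB left
disk 8: place 46 GB, 18 GB left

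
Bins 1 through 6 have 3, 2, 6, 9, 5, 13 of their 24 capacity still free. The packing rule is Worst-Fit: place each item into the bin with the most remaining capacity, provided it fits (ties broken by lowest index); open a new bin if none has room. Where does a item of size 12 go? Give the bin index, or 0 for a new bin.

6

Bins with room: bin 6 (13).
Most room is bin 6 with 13 free.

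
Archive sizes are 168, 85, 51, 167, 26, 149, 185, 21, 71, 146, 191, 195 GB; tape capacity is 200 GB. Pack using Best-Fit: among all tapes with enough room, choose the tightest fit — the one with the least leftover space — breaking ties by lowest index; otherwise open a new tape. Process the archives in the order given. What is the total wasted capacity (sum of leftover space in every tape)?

Put 168 GB in tape 1; 32 GB remain.
Put 85 GB in tape 2; 115 GB remain.
Put 51 GB in tape 2; 64 GB remain.
Put 167 GB in tape 3; 33 GB remain.
Put 26 GB in tape 1; 6 GB remain.
Put 149 GB in tape 4; 51 GB remain.
Put 185 GB in tape 5; 15 GB remain.
Put 21 GB in tape 3; 12 GB remain.
Put 71 GB in tape 6; 129 GB remain.
Put 146 GB in tape 7; 54 GB remain.
Put 191 GB in tape 8; 9 GB remain.
Put 195 GB in tape 9; 5 GB remain.
9 tapes × 200 GB = 1800 GB; used 1455 GB; unused 345 GB.

345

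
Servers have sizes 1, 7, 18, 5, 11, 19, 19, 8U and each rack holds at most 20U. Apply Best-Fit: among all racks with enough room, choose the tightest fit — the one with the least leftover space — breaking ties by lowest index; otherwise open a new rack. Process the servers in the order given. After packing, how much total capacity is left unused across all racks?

12

1U → rack 1 (remaining 19U)
7U → rack 1 (remaining 12U)
18U → rack 2 (remaining 2U)
5U → rack 1 (remaining 7U)
11U → rack 3 (remaining 9U)
19U → rack 4 (remaining 1U)
19U → rack 5 (remaining 1U)
8U → rack 3 (remaining 1U)
5 racks × 20U = 100U; used 88U; unused 12U.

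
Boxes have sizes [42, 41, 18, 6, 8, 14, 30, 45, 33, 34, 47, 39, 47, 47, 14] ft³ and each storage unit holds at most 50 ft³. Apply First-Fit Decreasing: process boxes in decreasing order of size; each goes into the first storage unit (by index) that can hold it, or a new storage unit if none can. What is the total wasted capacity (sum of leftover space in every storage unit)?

Sorted descending: 47, 47, 47, 45, 42, 41, 39, 34, 33, 30, 18, 14, 14, 8, 6.
47 ft³ → storage unit 1 (remaining 3 ft³)
47 ft³ → storage unit 2 (remaining 3 ft³)
47 ft³ → storage unit 3 (remaining 3 ft³)
45 ft³ → storage unit 4 (remaining 5 ft³)
42 ft³ → storage unit 5 (remaining 8 ft³)
41 ft³ → storage unit 6 (remaining 9 ft³)
39 ft³ → storage unit 7 (remaining 11 ft³)
34 ft³ → storage unit 8 (remaining 16 ft³)
33 ft³ → storage unit 9 (remaining 17 ft³)
30 ft³ → storage unit 10 (remaining 20 ft³)
18 ft³ → storage unit 10 (remaining 2 ft³)
14 ft³ → storage unit 8 (remaining 2 ft³)
14 ft³ → storage unit 9 (remaining 3 ft³)
8 ft³ → storage unit 5 (remaining 0 ft³)
6 ft³ → storage unit 6 (remaining 3 ft³)
10 storage units × 50 ft³ = 500 ft³; used 465 ft³; unused 35 ft³.

35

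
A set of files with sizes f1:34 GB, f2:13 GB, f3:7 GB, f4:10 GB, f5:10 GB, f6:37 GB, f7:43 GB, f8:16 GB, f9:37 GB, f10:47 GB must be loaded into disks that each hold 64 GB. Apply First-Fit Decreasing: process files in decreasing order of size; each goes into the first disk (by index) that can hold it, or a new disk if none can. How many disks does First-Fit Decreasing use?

5 disks

Sorted descending: 47, 43, 37, 37, 34, 16, 13, 10, 10, 7.
Put 47 GB in disk 1; 17 GB remain.
Put 43 GB in disk 2; 21 GB remain.
Put 37 GB in disk 3; 27 GB remain.
Put 37 GB in disk 4; 27 GB remain.
Put 34 GB in disk 5; 30 GB remain.
Put 16 GB in disk 1; 1 GB remain.
Put 13 GB in disk 2; 8 GB remain.
Put 10 GB in disk 3; 17 GB remain.
Put 10 GB in disk 3; 7 GB remain.
Put 7 GB in disk 2; 1 GB remain.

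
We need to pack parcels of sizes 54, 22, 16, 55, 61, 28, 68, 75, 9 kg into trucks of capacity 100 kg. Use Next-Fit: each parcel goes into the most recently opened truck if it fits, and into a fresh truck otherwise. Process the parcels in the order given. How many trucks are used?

54 kg → truck 1 (remaining 46 kg)
22 kg → truck 1 (remaining 24 kg)
16 kg → truck 1 (remaining 8 kg)
55 kg → truck 2 (remaining 45 kg)
61 kg → truck 3 (remaining 39 kg)
28 kg → truck 3 (remaining 11 kg)
68 kg → truck 4 (remaining 32 kg)
75 kg → truck 5 (remaining 25 kg)
9 kg → truck 5 (remaining 16 kg)
Final trucks: [54,22,16] [55] [61,28] [68] [75,9].

5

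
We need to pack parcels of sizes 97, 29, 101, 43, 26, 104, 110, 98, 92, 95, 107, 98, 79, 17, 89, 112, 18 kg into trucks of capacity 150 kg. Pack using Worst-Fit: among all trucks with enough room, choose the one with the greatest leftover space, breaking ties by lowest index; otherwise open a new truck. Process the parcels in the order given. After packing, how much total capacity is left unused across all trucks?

truck 1: place 97 kg, 53 kg left
truck 1: place 29 kg, 24 kg left
truck 2: place 101 kg, 49 kg left
truck 2: place 43 kg, 6 kg left
truck 3: place 26 kg, 124 kg left
truck 3: place 104 kg, 20 kg left
truck 4: place 110 kg, 40 kg left
truck 5: place 98 kg, 52 kg left
truck 6: place 92 kg, 58 kg left
truck 7: place 95 kg, 55 kg left
truck 8: place 107 kg, 43 kg left
truck 9: place 98 kg, 52 kg left
truck 10: place 79 kg, 71 kg left
truck 10: place 17 kg, 54 kg left
truck 11: place 89 kg, 61 kg left
truck 12: place 112 kg, 38 kg left
truck 11: place 18 kg, 43 kg left
12 trucks × 150 kg = 1800 kg; used 1315 kg; unused 485 kg.

485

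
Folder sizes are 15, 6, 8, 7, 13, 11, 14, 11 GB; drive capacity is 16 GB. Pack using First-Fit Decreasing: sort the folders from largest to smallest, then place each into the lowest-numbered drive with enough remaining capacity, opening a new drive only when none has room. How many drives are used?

7 drives

Sorted descending: 15, 14, 13, 11, 11, 8, 7, 6.
Put 15 GB in drive 1; 1 GB remain.
Put 14 GB in drive 2; 2 GB remain.
Put 13 GB in drive 3; 3 GB remain.
Put 11 GB in drive 4; 5 GB remain.
Put 11 GB in drive 5; 5 GB remain.
Put 8 GB in drive 6; 8 GB remain.
Put 7 GB in drive 6; 1 GB remain.
Put 6 GB in drive 7; 10 GB remain.
Final drives: [15] [14] [13] [11] [11] [8,7] [6].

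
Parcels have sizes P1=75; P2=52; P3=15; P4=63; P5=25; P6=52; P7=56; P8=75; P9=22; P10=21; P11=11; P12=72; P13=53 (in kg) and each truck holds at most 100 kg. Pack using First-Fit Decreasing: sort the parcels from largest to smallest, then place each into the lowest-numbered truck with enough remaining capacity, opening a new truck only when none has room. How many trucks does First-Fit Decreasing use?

8

Sorted descending: 75, 75, 72, 63, 56, 53, 52, 52, 25, 22, 21, 15, 11.
Put 75 kg in truck 1; 25 kg remain.
Put 75 kg in truck 2; 25 kg remain.
Put 72 kg in truck 3; 28 kg remain.
Put 63 kg in truck 4; 37 kg remain.
Put 56 kg in truck 5; 44 kg remain.
Put 53 kg in truck 6; 47 kg remain.
Put 52 kg in truck 7; 48 kg remain.
Put 52 kg in truck 8; 48 kg remain.
Put 25 kg in truck 1; 0 kg remain.
Put 22 kg in truck 2; 3 kg remain.
Put 21 kg in truck 3; 7 kg remain.
Put 15 kg in truck 4; 22 kg remain.
Put 11 kg in truck 4; 11 kg remain.
Final trucks: [75,25] [75,22] [72,21] [63,15,11] [56] [53] [52] [52].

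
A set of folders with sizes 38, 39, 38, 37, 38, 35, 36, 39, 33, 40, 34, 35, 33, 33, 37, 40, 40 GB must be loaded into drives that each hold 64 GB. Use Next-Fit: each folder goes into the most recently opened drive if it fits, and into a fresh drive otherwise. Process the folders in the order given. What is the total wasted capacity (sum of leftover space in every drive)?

Put 38 GB in drive 1; 26 GB remain.
Put 39 GB in drive 2; 25 GB remain.
Put 38 GB in drive 3; 26 GB remain.
Put 37 GB in drive 4; 27 GB remain.
Put 38 GB in drive 5; 26 GB remain.
Put 35 GB in drive 6; 29 GB remain.
Put 36 GB in drive 7; 28 GB remain.
Put 39 GB in drive 8; 25 GB remain.
Put 33 GB in drive 9; 31 GB remain.
Put 40 GB in drive 10; 24 GB remain.
Put 34 GB in drive 11; 30 GB remain.
Put 35 GB in drive 12; 29 GB remain.
Put 33 GB in drive 13; 31 GB remain.
Put 33 GB in drive 14; 31 GB remain.
Put 37 GB in drive 15; 27 GB remain.
Put 40 GB in drive 16; 24 GB remain.
Put 40 GB in drive 17; 24 GB remain.
17 drives × 64 GB = 1088 GB; used 625 GB; unused 463 GB.

463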